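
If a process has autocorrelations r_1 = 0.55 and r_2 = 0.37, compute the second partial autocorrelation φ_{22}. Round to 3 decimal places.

0.097

φ_{22} = (r_2 − r_1²) / (1 − r_1²)
r_1² = (0.55)² = 0.3025
Numerator = 0.37 − 0.3025 = 0.0675; denominator = 1 − 0.3025 = 0.6975
φ_{22} = 0.0675 / 0.6975 = 0.097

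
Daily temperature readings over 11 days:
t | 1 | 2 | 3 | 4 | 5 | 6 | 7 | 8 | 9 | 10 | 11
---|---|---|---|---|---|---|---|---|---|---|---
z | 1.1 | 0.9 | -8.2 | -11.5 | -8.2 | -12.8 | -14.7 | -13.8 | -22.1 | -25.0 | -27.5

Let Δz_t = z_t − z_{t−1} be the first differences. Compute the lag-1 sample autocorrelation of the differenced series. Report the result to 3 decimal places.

First differences Δz: -0.2, -9.1, -3.3, 3.3, -4.6, -1.9, 0.9, -8.3, -2.9, -2.5
Mean of differences = -2.8600
Numerator Σ(Δz_t−Δz̄)(Δz_{t+1}−Δz̄) = -45.5936
Denominator Σ(Δz_t−Δz̄)² = 131.9640
r_1(Δz) = -45.5936 / 131.9640 = -0.346

-0.346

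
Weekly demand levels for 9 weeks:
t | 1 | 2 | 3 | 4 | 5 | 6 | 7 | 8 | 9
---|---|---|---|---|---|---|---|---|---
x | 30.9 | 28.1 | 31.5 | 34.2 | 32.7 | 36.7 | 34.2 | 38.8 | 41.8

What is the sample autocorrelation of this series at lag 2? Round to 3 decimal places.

Mean x̄ = (30.9 + 28.1 + 31.5 + 34.2 + 32.7 + 36.7 + 34.2 + 38.8 + 41.8)/9 = 34.3222
Numerator Σ_{t=1}^{7}(x_t−x̄)(x_{t+2}−x̄) = 24.6379
Denominator Σ(x_t−x̄)² = 142.6756
r_2 = 24.6379 / 142.6756 = 0.173

0.173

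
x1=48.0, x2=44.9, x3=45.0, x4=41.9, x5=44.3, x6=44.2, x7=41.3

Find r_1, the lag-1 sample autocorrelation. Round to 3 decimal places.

Mean x̄ = (48.0 + 44.9 + 45.0 + 41.9 + 44.3 + 44.2 + 41.3)/7 = 44.2286
Numerator Σ_{t=1}^{6}(x_t−x̄)(x_{t+1}−x̄) = 1.1692
Denominator Σ(x_t−x̄)² = 29.2743
r_1 = 1.1692 / 29.2743 = 0.040

0.040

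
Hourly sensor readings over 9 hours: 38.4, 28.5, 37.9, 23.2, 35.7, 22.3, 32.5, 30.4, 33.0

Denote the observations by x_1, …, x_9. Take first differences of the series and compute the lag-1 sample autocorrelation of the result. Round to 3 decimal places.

-0.877

First differences Δx: -9.9, 9.4, -14.7, 12.5, -13.4, 10.2, -2.1, 2.6
Mean of differences = -0.6750
Numerator Σ(Δx_t−Δx̄)(Δx_{t+1}−Δx̄) = -745.2231
Denominator Σ(Δx_t−Δx̄)² = 849.8350
r_1(Δx) = -745.2231 / 849.8350 = -0.877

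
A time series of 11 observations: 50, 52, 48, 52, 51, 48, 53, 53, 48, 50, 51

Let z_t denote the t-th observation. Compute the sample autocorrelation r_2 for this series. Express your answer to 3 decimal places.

Mean z̄ = (50 + 52 + 48 + 52 + 51 + 48 + 53 + 53 + 48 + 50 + 51)/11 = 50.5455
Numerator Σ_{t=1}^{9}(z_t−z̄)(z_{t+2}−z̄) = -15.2314
Denominator Σ(z_t−z̄)² = 36.7273
r_2 = -15.2314 / 36.7273 = -0.415

-0.415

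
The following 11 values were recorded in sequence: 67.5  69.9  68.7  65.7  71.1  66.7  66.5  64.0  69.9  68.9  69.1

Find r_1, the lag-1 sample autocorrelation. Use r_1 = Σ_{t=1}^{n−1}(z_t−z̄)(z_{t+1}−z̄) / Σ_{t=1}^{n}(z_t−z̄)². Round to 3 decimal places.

Mean z̄ = (67.5 + 69.9 + 68.7 + 65.7 + 71.1 + 66.7 + 66.5 + 64.0 + 69.9 + 68.9 + 69.1)/11 = 68.0000
Numerator Σ_{t=1}^{10}(z_t−z̄)(z_{t+1}−z̄) = -9.3400
Denominator Σ(z_t−z̄)² = 44.8200
r_1 = -9.3400 / 44.8200 = -0.208

-0.208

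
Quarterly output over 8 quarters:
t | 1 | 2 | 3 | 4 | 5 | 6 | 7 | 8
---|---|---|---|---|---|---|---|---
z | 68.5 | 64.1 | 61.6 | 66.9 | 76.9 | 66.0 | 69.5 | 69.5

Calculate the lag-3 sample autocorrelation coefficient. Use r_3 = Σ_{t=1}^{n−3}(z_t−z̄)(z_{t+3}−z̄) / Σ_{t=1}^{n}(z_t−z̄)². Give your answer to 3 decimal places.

-0.068

Mean z̄ = (68.5 + 64.1 + 61.6 + 66.9 + 76.9 + 66.0 + 69.5 + 69.5)/8 = 67.8750
Deviations from mean: 0.6250, -3.7750, -6.2750, -0.9750, 9.0250, -1.8750, 1.6250, 1.6250
Σ(z_t−z̄)(z_{t+3}−z̄) = (-0.6094) + (-34.0694) + (11.7656) + (-1.5844) + (14.6656) = -9.8319
Denominator Σ(z_t−z̄)² = 145.2150
r_3 = -9.8319 / 145.2150 = -0.068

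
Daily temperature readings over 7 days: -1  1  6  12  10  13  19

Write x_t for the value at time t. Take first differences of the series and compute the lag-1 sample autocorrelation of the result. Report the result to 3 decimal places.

-0.235

First differences Δx: 2, 5, 6, -2, 3, 6
Mean of differences = 3.3333
Numerator Σ(Δx_t−Δx̄)(Δx_{t+1}−Δx̄) = -11.1111
Denominator Σ(Δx_t−Δx̄)² = 47.3333
r_1(Δx) = -11.1111 / 47.3333 = -0.235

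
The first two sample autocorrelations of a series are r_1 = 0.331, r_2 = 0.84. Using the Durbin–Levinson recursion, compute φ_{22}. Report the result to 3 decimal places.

0.820

φ_{22} = (r_2 − r_1²) / (1 − r_1²)
r_1² = (0.331)² = 0.109561
Numerator = 0.84 − 0.1096 = 0.7304; denominator = 1 − 0.1096 = 0.8904
φ_{22} = 0.7304 / 0.8904 = 0.820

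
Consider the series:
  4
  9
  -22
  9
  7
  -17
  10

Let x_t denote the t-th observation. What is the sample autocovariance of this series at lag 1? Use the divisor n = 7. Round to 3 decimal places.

-83.714

Mean x̄ = (4 + 9 − 22 + 9 + 7 − 17 + 10)/7 = 0.0000
Σ_{t=1}^{6}(x_t−x̄)(x_{t+1}−x̄) = -586.0000
γ_1 = -586.0000 / 7 = -83.714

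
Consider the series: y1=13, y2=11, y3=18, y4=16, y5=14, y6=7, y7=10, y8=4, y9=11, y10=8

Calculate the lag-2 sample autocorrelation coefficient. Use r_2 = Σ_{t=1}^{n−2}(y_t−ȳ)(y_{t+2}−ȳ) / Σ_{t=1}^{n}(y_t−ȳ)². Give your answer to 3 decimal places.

0.373

Mean ȳ = (13 + 11 + 18 + 16 + 14 + 7 + 10 + 4 + 11 + 8)/10 = 11.2000
Numerator Σ_{t=1}^{8}(y_t−ȳ)(y_{t+2}−ȳ) = 60.3200
Denominator Σ(y_t−ȳ)² = 161.6000
r_2 = 60.3200 / 161.6000 = 0.373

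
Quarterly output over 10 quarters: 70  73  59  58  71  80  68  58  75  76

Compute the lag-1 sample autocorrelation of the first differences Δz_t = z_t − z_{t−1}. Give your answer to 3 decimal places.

-0.068

First differences Δz: 3, -14, -1, 13, 9, -12, -10, 17, 1
Mean of differences = 0.6667
Numerator Σ(Δz_t−Δz̄)(Δz_{t+1}−Δz̄) = -66.7778
Denominator Σ(Δz_t−Δz̄)² = 986.0000
r_1(Δz) = -66.7778 / 986.0000 = -0.068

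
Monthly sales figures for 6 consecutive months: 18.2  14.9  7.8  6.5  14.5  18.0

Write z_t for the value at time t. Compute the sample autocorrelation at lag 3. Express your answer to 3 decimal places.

-0.452

Mean z̄ = (18.2 + 14.9 + 7.8 + 6.5 + 14.5 + 18.0)/6 = 13.3167
Numerator Σ_{t=1}^{3}(z_t−z̄)(z_{t+3}−z̄) = -57.2508
Denominator Σ(z_t−z̄)² = 126.5883
r_3 = -57.2508 / 126.5883 = -0.452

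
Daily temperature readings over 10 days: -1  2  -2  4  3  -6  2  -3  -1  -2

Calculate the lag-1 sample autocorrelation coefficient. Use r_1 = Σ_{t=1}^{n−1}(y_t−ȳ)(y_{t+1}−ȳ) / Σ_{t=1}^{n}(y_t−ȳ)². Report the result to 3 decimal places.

Mean ȳ = (-1 + 2 − 2 + 4 + 3 − 6 + 2 − 3 − 1 − 2)/10 = -0.4000
Numerator Σ_{t=1}^{9}(y_t−ȳ)(y_{t+1}−ȳ) = -33.5600
Denominator Σ(y_t−ȳ)² = 86.4000
r_1 = -33.5600 / 86.4000 = -0.388

-0.388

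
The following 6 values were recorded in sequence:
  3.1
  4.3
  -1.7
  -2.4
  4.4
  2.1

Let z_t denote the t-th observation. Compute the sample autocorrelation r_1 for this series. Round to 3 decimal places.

Mean z̄ = (3.1 + 4.3 − 1.7 − 2.4 + 4.4 + 2.1)/6 = 1.6333
Deviations from mean: 1.4667, 2.6667, -3.3333, -4.0333, 2.7667, 0.4667
Σ(z_t−z̄)(z_{t+1}−z̄) = (3.9111) + (-8.8889) + (13.4444) + (-11.1589) + (1.2911) = -1.4011
Denominator Σ(z_t−z̄)² = 44.5133
r_1 = -1.4011 / 44.5133 = -0.031

-0.031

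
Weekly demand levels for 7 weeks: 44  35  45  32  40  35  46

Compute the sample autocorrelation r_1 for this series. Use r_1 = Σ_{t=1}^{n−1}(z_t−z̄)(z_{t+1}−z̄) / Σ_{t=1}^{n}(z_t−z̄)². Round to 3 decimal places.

Mean z̄ = (44 + 35 + 45 + 32 + 40 + 35 + 46)/7 = 39.5714
Numerator Σ_{t=1}^{6}(z_t−z̄)(z_{t+1}−z̄) = -120.7551
Denominator Σ(z_t−z̄)² = 189.7143
r_1 = -120.7551 / 189.7143 = -0.637

-0.637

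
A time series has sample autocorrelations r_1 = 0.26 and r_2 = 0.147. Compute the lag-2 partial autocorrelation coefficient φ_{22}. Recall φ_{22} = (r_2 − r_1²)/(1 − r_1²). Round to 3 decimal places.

φ_{22} = (r_2 − r_1²) / (1 − r_1²)
r_1² = (0.26)² = 0.0676
Numerator = 0.147 − 0.0676 = 0.0794; denominator = 1 − 0.0676 = 0.9324
φ_{22} = 0.0794 / 0.9324 = 0.085

0.085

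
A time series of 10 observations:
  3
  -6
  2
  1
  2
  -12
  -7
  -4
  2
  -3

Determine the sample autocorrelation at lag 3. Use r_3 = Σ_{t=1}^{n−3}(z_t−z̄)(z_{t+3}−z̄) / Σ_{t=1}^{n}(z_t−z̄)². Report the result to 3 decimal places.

Mean z̄ = (3 − 6 + 2 + 1 + 2 − 12 − 7 − 4 + 2 − 3)/10 = -2.2000
Numerator Σ_{t=1}^{7}(z_t−z̄)(z_{t+3}−z̄) = -100.7200
Denominator Σ(z_t−z̄)² = 227.6000
r_3 = -100.7200 / 227.6000 = -0.443

-0.443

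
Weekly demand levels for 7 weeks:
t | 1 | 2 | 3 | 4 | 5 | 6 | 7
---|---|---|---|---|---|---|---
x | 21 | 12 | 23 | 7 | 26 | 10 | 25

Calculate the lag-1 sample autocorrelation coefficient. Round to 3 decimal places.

-0.856

Mean x̄ = (21 + 12 + 23 + 7 + 26 + 10 + 25)/7 = 17.7143
Deviations from mean: 3.2857, -5.7143, 5.2857, -10.7143, 8.2857, -7.7143, 7.2857
Σ(x_t−x̄)(x_{t+1}−x̄) = (-18.7755) + (-30.2041) + (-56.6327) + (-88.7755) + (-63.9184) + (-56.2041) = -314.5102
Denominator Σ(x_t−x̄)² = 367.4286
r_1 = -314.5102 / 367.4286 = -0.856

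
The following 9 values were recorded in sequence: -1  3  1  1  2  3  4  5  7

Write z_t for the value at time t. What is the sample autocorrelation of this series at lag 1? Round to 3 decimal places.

Mean z̄ = (-1 + 3 + 1 + 1 + 2 + 3 + 4 + 5 + 7)/9 = 2.7778
Numerator Σ_{t=1}^{8}(z_t−z̄)(z_{t+1}−z̄) = 15.5062
Denominator Σ(z_t−z̄)² = 45.5556
r_1 = 15.5062 / 45.5556 = 0.340

0.340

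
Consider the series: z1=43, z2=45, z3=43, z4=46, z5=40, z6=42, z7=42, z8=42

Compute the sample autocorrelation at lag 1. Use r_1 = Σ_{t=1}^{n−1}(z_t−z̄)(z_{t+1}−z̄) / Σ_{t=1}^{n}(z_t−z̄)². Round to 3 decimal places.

Mean z̄ = (43 + 45 + 43 + 46 + 40 + 42 + 42 + 42)/8 = 42.8750
Deviations from mean: 0.1250, 2.1250, 0.1250, 3.1250, -2.8750, -0.8750, -0.8750, -0.8750
Σ(z_t−z̄)(z_{t+1}−z̄) = (0.2656) + (0.2656) + (0.3906) + (-8.9844) + (2.5156) + (0.7656) + (0.7656) = -4.0156
Denominator Σ(z_t−z̄)² = 24.8750
r_1 = -4.0156 / 24.8750 = -0.161

-0.161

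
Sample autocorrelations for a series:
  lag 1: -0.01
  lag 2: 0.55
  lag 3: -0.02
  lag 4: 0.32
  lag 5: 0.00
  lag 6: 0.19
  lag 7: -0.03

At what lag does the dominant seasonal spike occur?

2

The largest autocorrelation is r_2 = 0.55, with weaker echoes at lags 4 (0.32) and 6 (0.19); the remaining lags stay at or below 0.00.
The dominant spike at lag 2 indicates a seasonal period of 2.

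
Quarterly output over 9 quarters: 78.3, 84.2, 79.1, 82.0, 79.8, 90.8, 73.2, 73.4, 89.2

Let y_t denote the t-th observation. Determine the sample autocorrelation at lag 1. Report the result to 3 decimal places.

Mean ȳ = (78.3 + 84.2 + 79.1 + 82.0 + 79.8 + 90.8 + 73.2 + 73.4 + 89.2)/9 = 81.1111
Numerator Σ_{t=1}^{8}(y_t−ȳ)(y_{t+1}−ȳ) = -108.5723
Denominator Σ(y_t−ȳ)² = 305.3489
r_1 = -108.5723 / 305.3489 = -0.356

-0.356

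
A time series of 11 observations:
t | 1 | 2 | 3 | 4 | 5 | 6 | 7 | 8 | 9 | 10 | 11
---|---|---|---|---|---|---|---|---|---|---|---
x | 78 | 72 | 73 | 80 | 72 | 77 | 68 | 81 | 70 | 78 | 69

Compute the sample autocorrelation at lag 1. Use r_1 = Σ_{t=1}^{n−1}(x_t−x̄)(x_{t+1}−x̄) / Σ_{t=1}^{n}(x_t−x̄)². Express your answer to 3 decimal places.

Mean x̄ = (78 + 72 + 73 + 80 + 72 + 77 + 68 + 81 + 70 + 78 + 69)/11 = 74.3636
Numerator Σ_{t=1}^{10}(x_t−x̄)(x_{t+1}−x̄) = -155.9504
Denominator Σ(x_t−x̄)² = 210.5455
r_1 = -155.9504 / 210.5455 = -0.741

-0.741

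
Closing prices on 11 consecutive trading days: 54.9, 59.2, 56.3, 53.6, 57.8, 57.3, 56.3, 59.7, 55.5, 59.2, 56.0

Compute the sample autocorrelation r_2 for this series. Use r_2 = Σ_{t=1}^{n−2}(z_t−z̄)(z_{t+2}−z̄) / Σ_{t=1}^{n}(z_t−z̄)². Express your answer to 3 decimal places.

Mean z̄ = (54.9 + 59.2 + 56.3 + 53.6 + 57.8 + 57.3 + 56.3 + 59.7 + 55.5 + 59.2 + 56.0)/11 = 56.8909
Numerator Σ_{t=1}^{9}(z_t−z̄)(z_{t+2}−z̄) = 0.8535
Denominator Σ(z_t−z̄)² = 37.7691
r_2 = 0.8535 / 37.7691 = 0.023

0.023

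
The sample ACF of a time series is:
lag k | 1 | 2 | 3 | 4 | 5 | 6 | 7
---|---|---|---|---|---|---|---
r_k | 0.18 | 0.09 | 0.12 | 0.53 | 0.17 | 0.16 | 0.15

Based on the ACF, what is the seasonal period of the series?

The largest autocorrelation is r_4 = 0.53; the remaining lags stay at or below 0.18.
The dominant spike at lag 4 indicates a seasonal period of 4.

4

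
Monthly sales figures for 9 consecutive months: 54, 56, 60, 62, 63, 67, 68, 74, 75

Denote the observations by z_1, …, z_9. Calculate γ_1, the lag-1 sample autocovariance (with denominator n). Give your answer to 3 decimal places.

31.136

Mean z̄ = (54 + 56 + 60 + 62 + 63 + 67 + 68 + 74 + 75)/9 = 64.3333
Σ_{t=1}^{8}(z_t−z̄)(z_{t+1}−z̄) = 280.2222
γ_1 = 280.2222 / 9 = 31.136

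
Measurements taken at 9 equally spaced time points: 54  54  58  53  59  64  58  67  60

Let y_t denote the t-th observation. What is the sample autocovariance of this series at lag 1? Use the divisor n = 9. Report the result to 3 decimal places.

3.422

Mean ȳ = (54 + 54 + 58 + 53 + 59 + 64 + 58 + 67 + 60)/9 = 58.5556
Σ_{t=1}^{8}(y_t−ȳ)(y_{t+1}−ȳ) = 30.8025
γ_1 = 30.8025 / 9 = 3.422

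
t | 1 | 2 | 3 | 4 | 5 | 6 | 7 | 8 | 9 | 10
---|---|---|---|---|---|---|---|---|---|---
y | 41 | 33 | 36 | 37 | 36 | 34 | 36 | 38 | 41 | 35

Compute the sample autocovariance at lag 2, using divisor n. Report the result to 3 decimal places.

Mean ȳ = (41 + 33 + 36 + 37 + 36 + 34 + 36 + 38 + 41 + 35)/10 = 36.7000
Σ_{t=1}^{8}(y_t−ȳ)(y_{t+2}−ȳ) = -12.6800
γ_2 = -12.6800 / 10 = -1.268

-1.268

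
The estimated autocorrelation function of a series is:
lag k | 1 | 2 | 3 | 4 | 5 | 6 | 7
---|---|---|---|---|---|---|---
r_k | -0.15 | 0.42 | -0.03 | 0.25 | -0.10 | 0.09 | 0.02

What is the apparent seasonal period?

2

The largest autocorrelation is r_2 = 0.42, with a weaker echo at lag 4 (0.25); the remaining lags stay at or below 0.09.
The dominant spike at lag 2 indicates a seasonal period of 2.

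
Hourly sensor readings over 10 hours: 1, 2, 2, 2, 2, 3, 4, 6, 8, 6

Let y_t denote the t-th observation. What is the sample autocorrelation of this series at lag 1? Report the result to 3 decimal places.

0.716

Mean ȳ = (1 + 2 + 2 + 2 + 2 + 3 + 4 + 6 + 8 + 6)/10 = 3.6000
Numerator Σ_{t=1}^{9}(y_t−ȳ)(y_{t+1}−ȳ) = 34.6400
Denominator Σ(y_t−ȳ)² = 48.4000
r_1 = 34.6400 / 48.4000 = 0.716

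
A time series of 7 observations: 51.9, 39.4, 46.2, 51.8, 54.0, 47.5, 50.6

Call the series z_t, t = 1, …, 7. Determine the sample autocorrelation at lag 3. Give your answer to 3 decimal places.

-0.211

Mean z̄ = (51.9 + 39.4 + 46.2 + 51.8 + 54.0 + 47.5 + 50.6)/7 = 48.7714
Deviations from mean: 3.1286, -9.3714, -2.5714, 3.0286, 5.2286, -1.2714, 1.8286
Σ(z_t−z̄)(z_{t+3}−z̄) = (9.4751) + (-48.9992) + (3.2694) + (5.5380) = -30.7167
Denominator Σ(z_t−z̄)² = 145.6943
r_3 = -30.7167 / 145.6943 = -0.211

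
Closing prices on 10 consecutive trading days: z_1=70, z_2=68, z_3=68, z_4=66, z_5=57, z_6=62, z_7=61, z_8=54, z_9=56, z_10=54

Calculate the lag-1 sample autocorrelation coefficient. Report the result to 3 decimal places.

0.559

Mean z̄ = (70 + 68 + 68 + 66 + 57 + 62 + 61 + 54 + 56 + 54)/10 = 61.6000
Numerator Σ_{t=1}^{9}(z_t−z̄)(z_{t+1}−z̄) = 190.2400
Denominator Σ(z_t−z̄)² = 340.4000
r_1 = 190.2400 / 340.4000 = 0.559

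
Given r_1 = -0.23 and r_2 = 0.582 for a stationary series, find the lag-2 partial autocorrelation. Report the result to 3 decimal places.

φ_{22} = (r_2 − r_1²) / (1 − r_1²)
r_1² = (-0.23)² = 0.0529
Numerator = 0.582 − 0.0529 = 0.5291; denominator = 1 − 0.0529 = 0.9471
φ_{22} = 0.5291 / 0.9471 = 0.559

0.559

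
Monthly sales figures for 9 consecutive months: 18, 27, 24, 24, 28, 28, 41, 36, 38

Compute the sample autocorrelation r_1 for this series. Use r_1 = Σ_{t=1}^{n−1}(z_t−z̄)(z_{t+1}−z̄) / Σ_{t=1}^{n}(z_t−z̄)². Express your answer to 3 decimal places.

Mean z̄ = (18 + 27 + 24 + 24 + 28 + 28 + 41 + 36 + 38)/9 = 29.3333
Numerator Σ_{t=1}^{8}(z_t−z̄)(z_{t+1}−z̄) = 196.2222
Denominator Σ(z_t−z̄)² = 450.0000
r_1 = 196.2222 / 450.0000 = 0.436

0.436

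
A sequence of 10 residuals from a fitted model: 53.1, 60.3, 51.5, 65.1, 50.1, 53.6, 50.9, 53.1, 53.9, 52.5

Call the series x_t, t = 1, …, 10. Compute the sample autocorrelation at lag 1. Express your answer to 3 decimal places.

-0.456

Mean x̄ = (53.1 + 60.3 + 51.5 + 65.1 + 50.1 + 53.6 + 50.9 + 53.1 + 53.9 + 52.5)/10 = 54.4100
Numerator Σ_{t=1}^{9}(x_t−x̄)(x_{t+1}−x̄) = -89.4631
Denominator Σ(x_t−x̄)² = 196.3290
r_1 = -89.4631 / 196.3290 = -0.456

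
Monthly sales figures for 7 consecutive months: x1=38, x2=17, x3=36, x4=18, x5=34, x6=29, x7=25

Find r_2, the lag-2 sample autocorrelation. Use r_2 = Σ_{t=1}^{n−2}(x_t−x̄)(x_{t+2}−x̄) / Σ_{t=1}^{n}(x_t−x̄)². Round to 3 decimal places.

0.486

Mean x̄ = (38 + 17 + 36 + 18 + 34 + 29 + 25)/7 = 28.1429
Deviations from mean: 9.8571, -11.1429, 7.8571, -10.1429, 5.8571, 0.8571, -3.1429
Numerator Σ_{t=1}^{5}(x_t−x̄)(x_{t+2}−x̄) = 209.3878
Denominator Σ(x_t−x̄)² = 430.8571
r_2 = 209.3878 / 430.8571 = 0.486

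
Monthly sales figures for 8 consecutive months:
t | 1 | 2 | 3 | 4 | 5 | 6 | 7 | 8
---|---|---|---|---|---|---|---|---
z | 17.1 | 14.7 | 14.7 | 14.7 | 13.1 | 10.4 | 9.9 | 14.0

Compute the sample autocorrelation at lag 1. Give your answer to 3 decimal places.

0.437

Mean z̄ = (17.1 + 14.7 + 14.7 + 14.7 + 13.1 + 10.4 + 9.9 + 14.0)/8 = 13.5750
Deviations from mean: 3.5250, 1.1250, 1.1250, 1.1250, -0.4750, -3.1750, -3.6750, 0.4250
Numerator Σ_{t=1}^{7}(z_t−z̄)(z_{t+1}−z̄) = 17.5769
Denominator Σ(z_t−z̄)² = 40.2150
r_1 = 17.5769 / 40.2150 = 0.437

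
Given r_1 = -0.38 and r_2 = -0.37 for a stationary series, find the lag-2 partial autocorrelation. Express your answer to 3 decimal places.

-0.601

φ_{22} = (r_2 − r_1²) / (1 − r_1²)
r_1² = (-0.38)² = 0.1444
Numerator = -0.37 − 0.1444 = -0.5144; denominator = 1 − 0.1444 = 0.8556
φ_{22} = -0.5144 / 0.8556 = -0.601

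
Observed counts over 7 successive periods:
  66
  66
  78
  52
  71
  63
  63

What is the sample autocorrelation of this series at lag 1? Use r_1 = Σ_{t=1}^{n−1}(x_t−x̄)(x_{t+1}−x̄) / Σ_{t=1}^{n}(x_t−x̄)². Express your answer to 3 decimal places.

Mean x̄ = (66 + 66 + 78 + 52 + 71 + 63 + 63)/7 = 65.5714
Deviations from mean: 0.4286, 0.4286, 12.4286, -13.5714, 5.4286, -2.5714, -2.5714
Σ(x_t−x̄)(x_{t+1}−x̄) = (0.1837) + (5.3265) + (-168.6735) + (-73.6735) + (-13.9592) + (6.6122) = -244.1837
Denominator Σ(x_t−x̄)² = 381.7143
r_1 = -244.1837 / 381.7143 = -0.640

-0.640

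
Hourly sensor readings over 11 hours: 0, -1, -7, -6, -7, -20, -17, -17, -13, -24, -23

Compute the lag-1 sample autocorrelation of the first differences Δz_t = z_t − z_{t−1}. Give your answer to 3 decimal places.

First differences Δz: -1, -6, 1, -1, -13, 3, 0, 4, -11, 1
Mean of differences = -2.3000
Numerator Σ(Δz_t−Δz̄)(Δz_{t+1}−Δz̄) = -140.1900
Denominator Σ(Δz_t−Δz̄)² = 302.1000
r_1(Δz) = -140.1900 / 302.1000 = -0.464

-0.464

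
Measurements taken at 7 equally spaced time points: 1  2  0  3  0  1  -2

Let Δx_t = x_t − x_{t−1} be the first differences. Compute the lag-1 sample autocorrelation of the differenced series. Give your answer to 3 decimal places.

-0.754

First differences Δx: 1, -2, 3, -3, 1, -3
Mean of differences = -0.5000
Numerator Σ(Δx_t−Δx̄)(Δx_{t+1}−Δx̄) = -23.7500
Denominator Σ(Δx_t−Δx̄)² = 31.5000
r_1(Δx) = -23.7500 / 31.5000 = -0.754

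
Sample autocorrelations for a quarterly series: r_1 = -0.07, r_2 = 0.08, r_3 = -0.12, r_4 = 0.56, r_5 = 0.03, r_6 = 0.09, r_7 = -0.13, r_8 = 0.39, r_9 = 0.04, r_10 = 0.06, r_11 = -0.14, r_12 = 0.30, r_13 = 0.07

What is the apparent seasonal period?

4

The largest autocorrelation is r_4 = 0.56, with weaker echoes at lags 8 (0.39) and 12 (0.30); the remaining lags stay at or below 0.09.
The dominant spike at lag 4 indicates a seasonal period of 4.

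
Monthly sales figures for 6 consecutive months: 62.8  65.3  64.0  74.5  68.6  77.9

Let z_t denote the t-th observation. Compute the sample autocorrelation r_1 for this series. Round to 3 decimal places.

0.041

Mean z̄ = (62.8 + 65.3 + 64.0 + 74.5 + 68.6 + 77.9)/6 = 68.8500
Deviations from mean: -6.0500, -3.5500, -4.8500, 5.6500, -0.2500, 9.0500
Numerator Σ_{t=1}^{5}(z_t−z̄)(z_{t+1}−z̄) = 7.6175
Denominator Σ(z_t−z̄)² = 186.6150
r_1 = 7.6175 / 186.6150 = 0.041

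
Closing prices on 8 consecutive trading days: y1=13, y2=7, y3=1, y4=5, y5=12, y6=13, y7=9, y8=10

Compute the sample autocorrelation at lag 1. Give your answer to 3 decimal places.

Mean ȳ = (13 + 7 + 1 + 5 + 12 + 13 + 9 + 10)/8 = 8.7500
Deviations from mean: 4.2500, -1.7500, -7.7500, -3.7500, 3.2500, 4.2500, 0.2500, 1.2500
Σ(y_t−ȳ)(y_{t+1}−ȳ) = (-7.4375) + (13.5625) + (29.0625) + (-12.1875) + (13.8125) + (1.0625) + (0.3125) = 38.1875
Denominator Σ(y_t−ȳ)² = 125.5000
r_1 = 38.1875 / 125.5000 = 0.304

0.304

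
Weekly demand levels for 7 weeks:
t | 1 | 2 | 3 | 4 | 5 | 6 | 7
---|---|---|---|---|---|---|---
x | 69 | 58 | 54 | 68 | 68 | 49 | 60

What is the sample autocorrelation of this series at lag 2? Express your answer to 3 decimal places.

-0.592

Mean x̄ = (69 + 58 + 54 + 68 + 68 + 49 + 60)/7 = 60.8571
Deviations from mean: 8.1429, -2.8571, -6.8571, 7.1429, 7.1429, -11.8571, -0.8571
Σ(x_t−x̄)(x_{t+2}−x̄) = (-55.8367) + (-20.4082) + (-48.9796) + (-84.6939) + (-6.1224) = -216.0408
Denominator Σ(x_t−x̄)² = 364.8571
r_2 = -216.0408 / 364.8571 = -0.592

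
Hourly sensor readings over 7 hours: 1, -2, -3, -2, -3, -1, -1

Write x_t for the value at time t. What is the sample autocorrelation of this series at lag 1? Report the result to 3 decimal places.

0.021

Mean x̄ = (1 − 2 − 3 − 2 − 3 − 1 − 1)/7 = -1.5714
Σ(x_t−x̄)(x_{t+1}−x̄) = (-1.1020) + (0.6122) + (0.6122) + (0.6122) + (-0.8163) + (0.3265) = 0.2449
Denominator Σ(x_t−x̄)² = 11.7143
r_1 = 0.2449 / 11.7143 = 0.021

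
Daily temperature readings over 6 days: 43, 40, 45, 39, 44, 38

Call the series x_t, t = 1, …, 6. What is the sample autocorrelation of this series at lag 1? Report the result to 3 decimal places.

Mean x̄ = (43 + 40 + 45 + 39 + 44 + 38)/6 = 41.5000
Deviations from mean: 1.5000, -1.5000, 3.5000, -2.5000, 2.5000, -3.5000
Σ(x_t−x̄)(x_{t+1}−x̄) = (-2.2500) + (-5.2500) + (-8.7500) + (-6.2500) + (-8.7500) = -31.2500
Denominator Σ(x_t−x̄)² = 41.5000
r_1 = -31.2500 / 41.5000 = -0.753

-0.753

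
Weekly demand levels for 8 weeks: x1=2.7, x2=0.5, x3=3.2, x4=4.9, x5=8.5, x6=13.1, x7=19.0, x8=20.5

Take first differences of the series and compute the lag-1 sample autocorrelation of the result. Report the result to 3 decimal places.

0.093

First differences Δx: -2.2, 2.7, 1.7, 3.6, 4.6, 5.9, 1.5
Mean of differences = 2.5429
Numerator Σ(Δx_t−Δx̄)(Δx_{t+1}−Δx̄) = 3.8110
Denominator Σ(Δx_t−Δx̄)² = 40.9371
r_1(Δx) = 3.8110 / 40.9371 = 0.093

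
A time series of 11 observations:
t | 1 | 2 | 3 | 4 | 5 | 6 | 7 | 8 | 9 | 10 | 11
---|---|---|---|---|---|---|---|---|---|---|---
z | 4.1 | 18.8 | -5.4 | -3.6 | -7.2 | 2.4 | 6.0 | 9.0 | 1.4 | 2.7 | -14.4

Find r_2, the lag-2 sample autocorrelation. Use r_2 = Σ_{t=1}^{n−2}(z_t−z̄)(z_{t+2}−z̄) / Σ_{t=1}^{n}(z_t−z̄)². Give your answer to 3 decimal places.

Mean z̄ = (4.1 + 18.8 − 5.4 − 3.6 − 7.2 + 2.4 + 6.0 + 9.0 + 1.4 + 2.7 − 14.4)/11 = 1.2545
Numerator Σ_{t=1}^{9}(z_t−z̄)(z_{t+2}−z̄) = -75.0496
Denominator Σ(z_t−z̄)² = 786.2673
r_2 = -75.0496 / 786.2673 = -0.095

-0.095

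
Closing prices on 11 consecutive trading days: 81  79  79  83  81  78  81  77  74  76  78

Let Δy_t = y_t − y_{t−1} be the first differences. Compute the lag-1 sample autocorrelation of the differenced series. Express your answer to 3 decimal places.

-0.189

First differences Δy: -2, 0, 4, -2, -3, 3, -4, -3, 2, 2
Mean of differences = -0.3000
Numerator Σ(Δy_t−Δȳ)(Δy_{t+1}−Δȳ) = -13.9900
Denominator Σ(Δy_t−Δȳ)² = 74.1000
r_1(Δy) = -13.9900 / 74.1000 = -0.189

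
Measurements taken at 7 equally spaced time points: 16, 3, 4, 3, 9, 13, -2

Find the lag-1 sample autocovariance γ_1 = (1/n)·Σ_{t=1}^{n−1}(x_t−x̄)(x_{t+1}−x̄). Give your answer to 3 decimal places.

Mean x̄ = (16 + 3 + 4 + 3 + 9 + 13 − 2)/7 = 6.5714
Deviations: 9.4286, -3.5714, -2.5714, -3.5714, 2.4286, 6.4286, -8.5714
Σ_{t=1}^{6}(x_t−x̄)(x_{t+1}−x̄) = -63.4694
γ_1 = -63.4694 / 7 = -9.067

-9.067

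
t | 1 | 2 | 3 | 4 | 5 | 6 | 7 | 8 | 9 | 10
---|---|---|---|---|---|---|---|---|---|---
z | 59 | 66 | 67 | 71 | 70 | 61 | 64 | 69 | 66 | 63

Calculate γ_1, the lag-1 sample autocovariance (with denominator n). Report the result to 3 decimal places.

1.124

Mean z̄ = (59 + 66 + 67 + 71 + 70 + 61 + 64 + 69 + 66 + 63)/10 = 65.6000
Σ_{t=1}^{9}(z_t−z̄)(z_{t+1}−z̄) = 11.2400
γ_1 = 11.2400 / 10 = 1.124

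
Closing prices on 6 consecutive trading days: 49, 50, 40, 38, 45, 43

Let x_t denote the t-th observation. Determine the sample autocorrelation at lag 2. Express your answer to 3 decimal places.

-0.456

Mean x̄ = (49 + 50 + 40 + 38 + 45 + 43)/6 = 44.1667
Deviations from mean: 4.8333, 5.8333, -4.1667, -6.1667, 0.8333, -1.1667
Numerator Σ_{t=1}^{4}(x_t−x̄)(x_{t+2}−x̄) = -52.3889
Denominator Σ(x_t−x̄)² = 114.8333
r_2 = -52.3889 / 114.8333 = -0.456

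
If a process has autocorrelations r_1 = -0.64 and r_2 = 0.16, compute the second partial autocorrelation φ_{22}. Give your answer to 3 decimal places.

-0.423

φ_{22} = (r_2 − r_1²) / (1 − r_1²)
r_1² = (-0.64)² = 0.4096
Numerator = 0.16 − 0.4096 = -0.2496; denominator = 1 − 0.4096 = 0.5904
φ_{22} = -0.2496 / 0.5904 = -0.423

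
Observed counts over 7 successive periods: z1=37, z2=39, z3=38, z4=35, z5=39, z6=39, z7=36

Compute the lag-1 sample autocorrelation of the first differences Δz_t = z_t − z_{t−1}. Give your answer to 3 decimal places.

-0.284

First differences Δz: 2, -1, -3, 4, 0, -3
Mean of differences = -0.1667
Numerator Σ(Δz_t−Δz̄)(Δz_{t+1}−Δz̄) = -11.0278
Denominator Σ(Δz_t−Δz̄)² = 38.8333
r_1(Δz) = -11.0278 / 38.8333 = -0.284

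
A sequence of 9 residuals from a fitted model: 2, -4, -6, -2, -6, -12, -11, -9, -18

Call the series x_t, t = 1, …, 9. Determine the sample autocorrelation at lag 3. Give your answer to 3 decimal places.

Mean x̄ = (2 − 4 − 6 − 2 − 6 − 12 − 11 − 9 − 18)/9 = -7.3333
Σ(x_t−x̄)(x_{t+3}−x̄) = (49.7778) + (4.4444) + (-6.2222) + (-19.5556) + (-2.2222) + (49.7778) = 76.0000
Denominator Σ(x_t−x̄)² = 282.0000
r_3 = 76.0000 / 282.0000 = 0.270

0.270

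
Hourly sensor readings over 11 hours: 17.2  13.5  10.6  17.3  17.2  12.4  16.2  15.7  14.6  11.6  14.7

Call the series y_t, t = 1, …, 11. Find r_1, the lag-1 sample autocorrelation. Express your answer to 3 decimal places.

-0.179

Mean ȳ = (17.2 + 13.5 + 10.6 + 17.3 + 17.2 + 12.4 + 16.2 + 15.7 + 14.6 + 11.6 + 14.7)/11 = 14.6364
Numerator Σ_{t=1}^{10}(y_t−ȳ)(y_{t+1}−ȳ) = -9.9377
Denominator Σ(y_t−ȳ)² = 55.6255
r_1 = -9.9377 / 55.6255 = -0.179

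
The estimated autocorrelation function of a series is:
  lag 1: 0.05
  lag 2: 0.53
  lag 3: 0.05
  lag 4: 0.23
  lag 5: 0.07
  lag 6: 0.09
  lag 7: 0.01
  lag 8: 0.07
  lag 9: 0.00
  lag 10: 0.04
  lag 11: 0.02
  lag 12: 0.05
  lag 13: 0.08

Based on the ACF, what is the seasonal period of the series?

The largest autocorrelation is r_2 = 0.53, with a weaker echo at lag 4 (0.23); the remaining lags stay at or below 0.09.
The dominant spike at lag 2 indicates a seasonal period of 2.

2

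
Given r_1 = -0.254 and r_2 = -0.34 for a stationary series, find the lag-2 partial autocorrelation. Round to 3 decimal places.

-0.432

φ_{22} = (r_2 − r_1²) / (1 − r_1²)
r_1² = (-0.254)² = 0.064516
Numerator = -0.34 − 0.0645 = -0.4045; denominator = 1 − 0.0645 = 0.9355
φ_{22} = -0.4045 / 0.9355 = -0.432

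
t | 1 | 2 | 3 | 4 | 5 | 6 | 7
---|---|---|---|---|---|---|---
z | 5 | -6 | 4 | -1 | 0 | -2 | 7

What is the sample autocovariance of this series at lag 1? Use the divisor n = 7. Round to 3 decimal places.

Mean z̄ = (5 − 6 + 4 − 1 + 0 − 2 + 7)/7 = 1.0000
Deviations: 4.0000, -7.0000, 3.0000, -2.0000, -1.0000, -3.0000, 6.0000
Σ_{t=1}^{6}(z_t−z̄)(z_{t+1}−z̄) = -68.0000
γ_1 = -68.0000 / 7 = -9.714

-9.714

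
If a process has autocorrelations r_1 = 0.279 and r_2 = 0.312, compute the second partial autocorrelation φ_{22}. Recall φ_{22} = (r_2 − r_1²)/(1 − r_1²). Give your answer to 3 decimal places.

φ_{22} = (r_2 − r_1²) / (1 − r_1²)
r_1² = (0.279)² = 0.077841
Numerator = 0.312 − 0.0778 = 0.2342; denominator = 1 − 0.0778 = 0.9222
φ_{22} = 0.2342 / 0.9222 = 0.254

0.254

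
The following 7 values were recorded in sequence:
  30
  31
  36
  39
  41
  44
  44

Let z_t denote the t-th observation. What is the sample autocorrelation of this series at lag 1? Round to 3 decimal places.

0.629

Mean z̄ = (30 + 31 + 36 + 39 + 41 + 44 + 44)/7 = 37.8571
Deviations from mean: -7.8571, -6.8571, -1.8571, 1.1429, 3.1429, 6.1429, 6.1429
Numerator Σ_{t=1}^{6}(z_t−z̄)(z_{t+1}−z̄) = 125.1224
Denominator Σ(z_t−z̄)² = 198.8571
r_1 = 125.1224 / 198.8571 = 0.629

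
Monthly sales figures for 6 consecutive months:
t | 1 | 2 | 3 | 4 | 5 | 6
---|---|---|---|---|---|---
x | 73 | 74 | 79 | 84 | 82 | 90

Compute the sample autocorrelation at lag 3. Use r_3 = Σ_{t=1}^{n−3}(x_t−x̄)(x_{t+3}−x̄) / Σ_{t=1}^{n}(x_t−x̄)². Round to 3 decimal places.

Mean x̄ = (73 + 74 + 79 + 84 + 82 + 90)/6 = 80.3333
Σ(x_t−x̄)(x_{t+3}−x̄) = (-26.8889) + (-10.5556) + (-12.8889) = -50.3333
Denominator Σ(x_t−x̄)² = 205.3333
r_3 = -50.3333 / 205.3333 = -0.245

-0.245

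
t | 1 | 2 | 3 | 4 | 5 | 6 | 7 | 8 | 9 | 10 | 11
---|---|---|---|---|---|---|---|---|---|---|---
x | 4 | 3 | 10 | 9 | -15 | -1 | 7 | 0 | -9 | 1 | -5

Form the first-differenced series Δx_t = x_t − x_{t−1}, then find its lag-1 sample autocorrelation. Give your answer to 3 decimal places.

First differences Δx: -1, 7, -1, -24, 14, 8, -7, -9, 10, -6
Mean of differences = -0.9000
Numerator Σ(Δx_t−Δx̄)(Δx_{t+1}−Δx̄) = -359.6100
Denominator Σ(Δx_t−Δx̄)² = 1144.9000
r_1(Δx) = -359.6100 / 1144.9000 = -0.314

-0.314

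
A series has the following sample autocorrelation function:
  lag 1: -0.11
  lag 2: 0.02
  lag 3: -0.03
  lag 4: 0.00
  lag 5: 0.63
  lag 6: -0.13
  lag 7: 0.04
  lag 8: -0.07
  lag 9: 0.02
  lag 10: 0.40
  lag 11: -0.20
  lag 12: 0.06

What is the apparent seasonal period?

The largest autocorrelation is r_5 = 0.63, with a weaker echo at lag 10 (0.40); the remaining lags stay at or below 0.06.
The dominant spike at lag 5 indicates a seasonal period of 5.

5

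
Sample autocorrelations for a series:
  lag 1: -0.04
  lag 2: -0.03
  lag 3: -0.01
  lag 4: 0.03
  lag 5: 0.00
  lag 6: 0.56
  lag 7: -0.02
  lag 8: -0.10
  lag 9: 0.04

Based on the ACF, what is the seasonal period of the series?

6

The largest autocorrelation is r_6 = 0.56; the remaining lags stay at or below 0.04.
The dominant spike at lag 6 indicates a seasonal period of 6.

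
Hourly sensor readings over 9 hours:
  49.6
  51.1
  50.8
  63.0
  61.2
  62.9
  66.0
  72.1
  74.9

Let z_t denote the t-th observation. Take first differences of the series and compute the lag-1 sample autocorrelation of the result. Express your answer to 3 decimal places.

-0.487

First differences Δz: 1.5, -0.3, 12.2, -1.8, 1.7, 3.1, 6.1, 2.8
Mean of differences = 3.1625
Numerator Σ(Δz_t−Δz̄)(Δz_{t+1}−Δz̄) = -64.2839
Denominator Σ(Δz_t−Δz̄)² = 131.9588
r_1(Δz) = -64.2839 / 131.9588 = -0.487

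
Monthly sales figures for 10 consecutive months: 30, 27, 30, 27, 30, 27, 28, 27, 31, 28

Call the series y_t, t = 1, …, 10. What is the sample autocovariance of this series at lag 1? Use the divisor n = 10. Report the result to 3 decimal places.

-1.475

Mean ȳ = (30 + 27 + 30 + 27 + 30 + 27 + 28 + 27 + 31 + 28)/10 = 28.5000
Σ_{t=1}^{9}(y_t−ȳ)(y_{t+1}−ȳ) = -14.7500
γ_1 = -14.7500 / 10 = -1.475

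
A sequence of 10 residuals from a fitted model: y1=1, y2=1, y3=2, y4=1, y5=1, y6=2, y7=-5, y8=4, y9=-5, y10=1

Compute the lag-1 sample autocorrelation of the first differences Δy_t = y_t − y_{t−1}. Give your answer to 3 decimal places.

-0.824

First differences Δy: 0, 1, -1, 0, 1, -7, 9, -9, 6
Mean of differences = 0.0000
Numerator Σ(Δy_t−Δȳ)(Δy_{t+1}−Δȳ) = -206.0000
Denominator Σ(Δy_t−Δȳ)² = 250.0000
r_1(Δy) = -206.0000 / 250.0000 = -0.824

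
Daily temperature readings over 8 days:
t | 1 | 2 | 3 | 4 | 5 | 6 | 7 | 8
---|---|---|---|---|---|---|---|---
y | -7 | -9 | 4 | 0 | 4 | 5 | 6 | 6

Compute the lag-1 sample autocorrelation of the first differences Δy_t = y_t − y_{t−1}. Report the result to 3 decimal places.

First differences Δy: -2, 13, -4, 4, 1, 1, 0
Mean of differences = 1.8571
Numerator Σ(Δy_t−Δȳ)(Δy_{t+1}−Δȳ) = -120.3061
Denominator Σ(Δy_t−Δȳ)² = 182.8571
r_1(Δy) = -120.3061 / 182.8571 = -0.658

-0.658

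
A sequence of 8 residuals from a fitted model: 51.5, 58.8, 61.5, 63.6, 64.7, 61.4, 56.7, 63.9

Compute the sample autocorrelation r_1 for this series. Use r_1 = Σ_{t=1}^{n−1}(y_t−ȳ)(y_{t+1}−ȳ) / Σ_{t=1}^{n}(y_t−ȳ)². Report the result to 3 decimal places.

0.130

Mean ȳ = (51.5 + 58.8 + 61.5 + 63.6 + 64.7 + 61.4 + 56.7 + 63.9)/8 = 60.2625
Deviations from mean: -8.7625, -1.4625, 1.2375, 3.3375, 4.4375, 1.1375, -3.5625, 3.6375
Numerator Σ_{t=1}^{7}(y_t−ȳ)(y_{t+1}−ȳ) = 17.9823
Denominator Σ(y_t−ȳ)² = 138.4988
r_1 = 17.9823 / 138.4988 = 0.130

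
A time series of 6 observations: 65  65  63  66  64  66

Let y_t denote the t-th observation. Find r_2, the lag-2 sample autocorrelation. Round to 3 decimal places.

Mean ȳ = (65 + 65 + 63 + 66 + 64 + 66)/6 = 64.8333
Deviations from mean: 0.1667, 0.1667, -1.8333, 1.1667, -0.8333, 1.1667
Σ(y_t−ȳ)(y_{t+2}−ȳ) = (-0.3056) + (0.1944) + (1.5278) + (1.3611) = 2.7778
Denominator Σ(y_t−ȳ)² = 6.8333
r_2 = 2.7778 / 6.8333 = 0.407

0.407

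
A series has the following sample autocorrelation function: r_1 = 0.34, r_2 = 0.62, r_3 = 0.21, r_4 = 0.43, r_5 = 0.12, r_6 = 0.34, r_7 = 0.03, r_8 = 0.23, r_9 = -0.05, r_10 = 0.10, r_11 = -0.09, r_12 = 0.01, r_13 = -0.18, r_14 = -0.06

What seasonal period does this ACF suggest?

2

The largest autocorrelation is r_2 = 0.62, with a weaker echo at lag 4 (0.43); the remaining lags stay at or below 0.34.
The dominant spike at lag 2 indicates a seasonal period of 2.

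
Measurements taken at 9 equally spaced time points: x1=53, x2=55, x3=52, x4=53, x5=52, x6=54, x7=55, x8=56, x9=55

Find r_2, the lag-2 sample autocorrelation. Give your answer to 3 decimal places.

0.209

Mean x̄ = (53 + 55 + 52 + 53 + 52 + 54 + 55 + 56 + 55)/9 = 53.8889
Σ(x_t−x̄)(x_{t+2}−x̄) = (1.6790) + (-0.9877) + (3.5679) + (-0.0988) + (-2.0988) + (0.2346) + (1.2346) = 3.5309
Denominator Σ(x_t−x̄)² = 16.8889
r_2 = 3.5309 / 16.8889 = 0.209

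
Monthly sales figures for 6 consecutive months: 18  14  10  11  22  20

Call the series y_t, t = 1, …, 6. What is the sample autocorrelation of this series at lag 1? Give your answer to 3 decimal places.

0.255

Mean ȳ = (18 + 14 + 10 + 11 + 22 + 20)/6 = 15.8333
Deviations from mean: 2.1667, -1.8333, -5.8333, -4.8333, 6.1667, 4.1667
Numerator Σ_{t=1}^{5}(y_t−ȳ)(y_{t+1}−ȳ) = 30.8056
Denominator Σ(y_t−ȳ)² = 120.8333
r_1 = 30.8056 / 120.8333 = 0.255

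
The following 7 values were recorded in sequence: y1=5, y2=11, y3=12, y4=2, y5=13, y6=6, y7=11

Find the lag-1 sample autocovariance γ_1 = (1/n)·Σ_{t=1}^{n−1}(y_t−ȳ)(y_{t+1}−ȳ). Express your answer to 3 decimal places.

Mean ȳ = (5 + 11 + 12 + 2 + 13 + 6 + 11)/7 = 8.5714
Σ_{t=1}^{6}(y_t−ȳ)(y_{t+1}−ȳ) = -69.6122
γ_1 = -69.6122 / 7 = -9.945

-9.945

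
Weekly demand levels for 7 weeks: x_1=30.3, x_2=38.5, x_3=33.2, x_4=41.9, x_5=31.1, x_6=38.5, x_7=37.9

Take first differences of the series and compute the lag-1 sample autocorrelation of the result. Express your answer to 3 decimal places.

-0.809

First differences Δx: 8.2, -5.3, 8.7, -10.8, 7.4, -0.6
Mean of differences = 1.2667
Numerator Σ(Δx_t−Δx̄)(Δx_{t+1}−Δx̄) = -269.4944
Denominator Σ(Δx_t−Δx̄)² = 333.1533
r_1(Δx) = -269.4944 / 333.1533 = -0.809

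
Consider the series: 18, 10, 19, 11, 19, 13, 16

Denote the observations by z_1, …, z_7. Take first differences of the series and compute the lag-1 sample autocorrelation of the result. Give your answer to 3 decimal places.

-0.861

First differences Δz: -8, 9, -8, 8, -6, 3
Mean of differences = -0.3333
Numerator Σ(Δz_t−Δz̄)(Δz_{t+1}−Δz̄) = -273.1111
Denominator Σ(Δz_t−Δz̄)² = 317.3333
r_1(Δz) = -273.1111 / 317.3333 = -0.861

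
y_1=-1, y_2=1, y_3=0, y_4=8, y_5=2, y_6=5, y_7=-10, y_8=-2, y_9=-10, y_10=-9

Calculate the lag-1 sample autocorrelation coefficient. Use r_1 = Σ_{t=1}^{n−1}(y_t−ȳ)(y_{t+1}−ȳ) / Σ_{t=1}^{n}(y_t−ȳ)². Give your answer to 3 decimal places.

Mean ȳ = (-1 + 1 + 0 + 8 + 2 + 5 − 10 − 2 − 10 − 9)/10 = -1.6000
Numerator Σ_{t=1}^{9}(y_t−ȳ)(y_{t+1}−ȳ) = 92.8400
Denominator Σ(y_t−ȳ)² = 354.4000
r_1 = 92.8400 / 354.4000 = 0.262

0.262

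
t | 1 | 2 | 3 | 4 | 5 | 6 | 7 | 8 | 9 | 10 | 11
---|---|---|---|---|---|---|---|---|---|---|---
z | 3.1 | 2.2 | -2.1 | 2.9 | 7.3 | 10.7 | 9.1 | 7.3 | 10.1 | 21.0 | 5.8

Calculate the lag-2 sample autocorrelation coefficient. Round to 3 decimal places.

0.127

Mean z̄ = (3.1 + 2.2 − 2.1 + 2.9 + 7.3 + 10.7 + 9.1 + 7.3 + 10.1 + 21.0 + 5.8)/11 = 7.0364
Numerator Σ_{t=1}^{9}(z_t−z̄)(z_{t+2}−z̄) = 46.1319
Denominator Σ(z_t−z̄)² = 363.1855
r_2 = 46.1319 / 363.1855 = 0.127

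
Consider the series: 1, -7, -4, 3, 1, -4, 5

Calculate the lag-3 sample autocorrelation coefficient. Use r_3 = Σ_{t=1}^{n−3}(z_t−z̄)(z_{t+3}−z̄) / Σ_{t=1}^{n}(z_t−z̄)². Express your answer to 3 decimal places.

0.243

Mean z̄ = (1 − 7 − 4 + 3 + 1 − 4 + 5)/7 = -0.7143
Deviations from mean: 1.7143, -6.2857, -3.2857, 3.7143, 1.7143, -3.2857, 5.7143
Numerator Σ_{t=1}^{4}(z_t−z̄)(z_{t+3}−z̄) = 27.6122
Denominator Σ(z_t−z̄)² = 113.4286
r_3 = 27.6122 / 113.4286 = 0.243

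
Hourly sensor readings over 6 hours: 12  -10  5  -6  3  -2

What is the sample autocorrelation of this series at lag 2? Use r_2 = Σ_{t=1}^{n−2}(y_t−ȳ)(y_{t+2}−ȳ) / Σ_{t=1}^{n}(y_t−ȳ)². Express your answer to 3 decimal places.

0.464

Mean ȳ = (12 − 10 + 5 − 6 + 3 − 2)/6 = 0.3333
Σ(y_t−ȳ)(y_{t+2}−ȳ) = (54.4444) + (65.4444) + (12.4444) + (14.7778) = 147.1111
Denominator Σ(y_t−ȳ)² = 317.3333
r_2 = 147.1111 / 317.3333 = 0.464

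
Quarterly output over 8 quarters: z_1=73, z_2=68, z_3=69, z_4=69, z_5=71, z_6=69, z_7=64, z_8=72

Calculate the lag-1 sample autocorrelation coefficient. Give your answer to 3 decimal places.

Mean z̄ = (73 + 68 + 69 + 69 + 71 + 69 + 64 + 72)/8 = 69.3750
Deviations from mean: 3.6250, -1.3750, -0.3750, -0.3750, 1.6250, -0.3750, -5.3750, 2.6250
Σ(z_t−z̄)(z_{t+1}−z̄) = (-4.9844) + (0.5156) + (0.1406) + (-0.6094) + (-0.6094) + (2.0156) + (-14.1094) = -17.6406
Denominator Σ(z_t−z̄)² = 53.8750
r_1 = -17.6406 / 53.8750 = -0.327

-0.327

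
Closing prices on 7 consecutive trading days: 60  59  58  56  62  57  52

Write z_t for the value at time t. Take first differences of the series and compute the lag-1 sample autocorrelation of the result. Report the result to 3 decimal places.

First differences Δz: -1, -1, -2, 6, -5, -5
Mean of differences = -1.3333
Numerator Σ(Δz_t−Δz̄)(Δz_{t+1}−Δz̄) = -18.4444
Denominator Σ(Δz_t−Δz̄)² = 81.3333
r_1(Δz) = -18.4444 / 81.3333 = -0.227

-0.227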